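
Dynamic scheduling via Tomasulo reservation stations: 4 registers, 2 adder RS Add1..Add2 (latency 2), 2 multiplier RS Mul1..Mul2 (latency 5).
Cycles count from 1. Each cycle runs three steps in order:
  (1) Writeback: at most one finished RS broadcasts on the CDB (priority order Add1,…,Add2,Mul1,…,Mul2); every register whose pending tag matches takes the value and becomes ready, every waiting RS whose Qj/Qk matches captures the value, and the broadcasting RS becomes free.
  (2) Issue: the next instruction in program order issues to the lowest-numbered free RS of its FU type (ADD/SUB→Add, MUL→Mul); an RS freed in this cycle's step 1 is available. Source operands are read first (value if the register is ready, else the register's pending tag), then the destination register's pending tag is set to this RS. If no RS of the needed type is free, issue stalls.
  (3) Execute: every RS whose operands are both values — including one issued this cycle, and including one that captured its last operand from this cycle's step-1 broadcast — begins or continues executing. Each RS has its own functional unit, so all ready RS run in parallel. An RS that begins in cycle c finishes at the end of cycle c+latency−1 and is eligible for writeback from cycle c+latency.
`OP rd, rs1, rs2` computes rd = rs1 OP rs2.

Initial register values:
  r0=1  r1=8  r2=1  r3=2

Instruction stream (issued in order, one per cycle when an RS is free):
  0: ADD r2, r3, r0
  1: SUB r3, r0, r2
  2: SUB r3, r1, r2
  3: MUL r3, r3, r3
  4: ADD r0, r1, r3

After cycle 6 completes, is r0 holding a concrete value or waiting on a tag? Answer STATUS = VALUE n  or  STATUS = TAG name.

c1: issue ADD r2<-Add1 | r0:1,r1:8,r2:Add1,r3:2
c2: issue SUB r3<-Add2 | r0:1,r1:8,r2:Add1,r3:Add2
c3: CDB Add1=3; issue SUB r3<-Add1 | r0:1,r1:8,r2:3,r3:Add1
c4: issue MUL r3<-Mul1 | r0:1,r1:8,r2:3,r3:Mul1
c5: CDB Add1=5; issue ADD r0<-Add1 | r0:Add1,r1:8,r2:3,r3:Mul1
c6: CDB Add2=-2 | r0:Add1,r1:8,r2:3,r3:Mul1

STATUS = TAG Add1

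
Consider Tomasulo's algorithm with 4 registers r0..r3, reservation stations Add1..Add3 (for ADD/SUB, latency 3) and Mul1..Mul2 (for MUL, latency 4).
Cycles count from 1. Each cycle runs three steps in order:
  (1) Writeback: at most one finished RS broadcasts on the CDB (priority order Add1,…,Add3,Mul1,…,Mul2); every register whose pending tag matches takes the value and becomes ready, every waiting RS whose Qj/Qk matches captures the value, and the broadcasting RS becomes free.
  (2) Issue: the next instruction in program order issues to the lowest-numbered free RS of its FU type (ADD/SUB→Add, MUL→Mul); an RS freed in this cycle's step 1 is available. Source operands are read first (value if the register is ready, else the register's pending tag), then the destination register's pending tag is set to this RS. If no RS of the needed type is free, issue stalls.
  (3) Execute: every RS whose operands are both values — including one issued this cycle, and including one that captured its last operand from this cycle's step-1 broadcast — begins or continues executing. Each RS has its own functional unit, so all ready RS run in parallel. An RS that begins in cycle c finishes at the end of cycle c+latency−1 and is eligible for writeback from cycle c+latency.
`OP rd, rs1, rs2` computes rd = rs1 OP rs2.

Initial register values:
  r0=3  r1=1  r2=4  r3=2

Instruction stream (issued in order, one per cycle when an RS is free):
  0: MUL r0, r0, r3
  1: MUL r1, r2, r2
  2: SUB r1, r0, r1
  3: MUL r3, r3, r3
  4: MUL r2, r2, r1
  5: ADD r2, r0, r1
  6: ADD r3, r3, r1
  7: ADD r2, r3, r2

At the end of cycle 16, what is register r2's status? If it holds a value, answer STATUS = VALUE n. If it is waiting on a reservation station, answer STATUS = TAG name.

STATUS = VALUE -10

  c1: issue MUL r0<-Mul1  regs: r0:Mul1,r1:1,r2:4,r3:2
  c2: issue MUL r1<-Mul2  regs: r0:Mul1,r1:Mul2,r2:4,r3:2
  c3: issue SUB r1<-Add1  regs: r0:Mul1,r1:Add1,r2:4,r3:2
  c4: stall  regs: r0:Mul1,r1:Add1,r2:4,r3:2
  c5: CDB Mul1=6; issue MUL r3<-Mul1  regs: r0:6,r1:Add1,r2:4,r3:Mul1
  c6: CDB Mul2=16; issue MUL r2<-Mul2  regs: r0:6,r1:Add1,r2:Mul2,r3:Mul1
  c7: issue ADD r2<-Add2  regs: r0:6,r1:Add1,r2:Add2,r3:Mul1
  c8: issue ADD r3<-Add3  regs: r0:6,r1:Add1,r2:Add2,r3:Add3
  c9: CDB Add1=-10; issue ADD r2<-Add1  regs: r0:6,r1:-10,r2:Add1,r3:Add3
  c10: CDB Mul1=4  regs: r0:6,r1:-10,r2:Add1,r3:Add3
  c11: -  regs: r0:6,r1:-10,r2:Add1,r3:Add3
  c12: CDB Add2=-4  regs: r0:6,r1:-10,r2:Add1,r3:Add3
  c13: CDB Add3=-6  regs: r0:6,r1:-10,r2:Add1,r3:-6
  c14: CDB Mul2=-40  regs: r0:6,r1:-10,r2:Add1,r3:-6
  c15: -  regs: r0:6,r1:-10,r2:Add1,r3:-6
  c16: CDB Add1=-10  regs: r0:6,r1:-10,r2:-10,r3:-6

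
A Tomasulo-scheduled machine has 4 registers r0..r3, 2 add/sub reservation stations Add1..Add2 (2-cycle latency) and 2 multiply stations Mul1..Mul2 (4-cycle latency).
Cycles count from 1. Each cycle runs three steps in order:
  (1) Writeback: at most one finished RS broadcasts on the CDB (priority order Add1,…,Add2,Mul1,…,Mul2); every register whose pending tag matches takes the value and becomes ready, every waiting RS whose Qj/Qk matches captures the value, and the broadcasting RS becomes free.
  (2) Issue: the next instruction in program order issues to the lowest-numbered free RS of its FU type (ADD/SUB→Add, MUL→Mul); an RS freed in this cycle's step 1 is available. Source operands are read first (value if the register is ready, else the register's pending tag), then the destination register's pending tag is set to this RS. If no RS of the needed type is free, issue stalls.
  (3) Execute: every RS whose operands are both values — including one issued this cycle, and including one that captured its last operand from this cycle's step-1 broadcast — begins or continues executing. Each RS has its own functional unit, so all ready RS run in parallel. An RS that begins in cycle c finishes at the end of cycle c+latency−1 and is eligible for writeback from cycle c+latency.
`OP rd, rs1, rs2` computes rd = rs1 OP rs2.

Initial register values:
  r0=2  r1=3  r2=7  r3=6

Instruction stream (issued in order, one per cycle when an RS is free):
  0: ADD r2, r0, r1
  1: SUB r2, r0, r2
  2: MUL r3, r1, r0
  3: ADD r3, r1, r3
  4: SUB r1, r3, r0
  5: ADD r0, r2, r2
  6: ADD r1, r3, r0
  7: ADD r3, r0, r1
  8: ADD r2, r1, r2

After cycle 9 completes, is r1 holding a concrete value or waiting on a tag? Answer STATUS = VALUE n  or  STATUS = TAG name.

STATUS = TAG Add2

c1: issue ADD r2<-Add1 | r0:2,r1:3,r2:Add1,r3:6
c2: issue SUB r2<-Add2 | r0:2,r1:3,r2:Add2,r3:6
c3: CDB Add1=5; issue MUL r3<-Mul1 | r0:2,r1:3,r2:Add2,r3:Mul1
c4: issue ADD r3<-Add1 | r0:2,r1:3,r2:Add2,r3:Add1
c5: CDB Add2=-3; issue SUB r1<-Add2 | r0:2,r1:Add2,r2:-3,r3:Add1
c6: stall | r0:2,r1:Add2,r2:-3,r3:Add1
c7: CDB Mul1=6; stall | r0:2,r1:Add2,r2:-3,r3:Add1
c8: stall | r0:2,r1:Add2,r2:-3,r3:Add1
c9: CDB Add1=9; issue ADD r0<-Add1 | r0:Add1,r1:Add2,r2:-3,r3:9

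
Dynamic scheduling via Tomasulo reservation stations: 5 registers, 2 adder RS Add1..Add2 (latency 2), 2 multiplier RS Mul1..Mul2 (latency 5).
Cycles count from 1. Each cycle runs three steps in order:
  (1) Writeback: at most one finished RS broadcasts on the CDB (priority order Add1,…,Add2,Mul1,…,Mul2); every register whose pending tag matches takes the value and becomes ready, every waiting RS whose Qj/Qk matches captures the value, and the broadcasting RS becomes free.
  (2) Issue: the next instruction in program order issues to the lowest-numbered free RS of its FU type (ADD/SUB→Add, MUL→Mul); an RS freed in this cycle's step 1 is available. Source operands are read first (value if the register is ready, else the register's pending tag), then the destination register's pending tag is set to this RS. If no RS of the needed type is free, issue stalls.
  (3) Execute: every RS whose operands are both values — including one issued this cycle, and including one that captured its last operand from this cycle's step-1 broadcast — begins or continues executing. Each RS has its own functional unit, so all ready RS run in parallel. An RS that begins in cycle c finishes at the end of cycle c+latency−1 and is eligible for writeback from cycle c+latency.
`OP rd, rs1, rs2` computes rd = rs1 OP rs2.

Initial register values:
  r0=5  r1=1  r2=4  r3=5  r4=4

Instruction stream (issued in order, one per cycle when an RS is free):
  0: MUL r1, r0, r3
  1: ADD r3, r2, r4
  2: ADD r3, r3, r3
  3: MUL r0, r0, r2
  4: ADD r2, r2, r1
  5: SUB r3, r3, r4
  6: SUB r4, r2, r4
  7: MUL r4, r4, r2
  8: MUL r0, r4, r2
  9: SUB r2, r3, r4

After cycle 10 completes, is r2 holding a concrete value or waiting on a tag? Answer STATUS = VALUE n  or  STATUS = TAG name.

  c1: issue MUL r1<-Mul1  regs: r0:5,r1:Mul1,r2:4,r3:5,r4:4
  c2: issue ADD r3<-Add1  regs: r0:5,r1:Mul1,r2:4,r3:Add1,r4:4
  c3: issue ADD r3<-Add2  regs: r0:5,r1:Mul1,r2:4,r3:Add2,r4:4
  c4: CDB Add1=8; issue MUL r0<-Mul2  regs: r0:Mul2,r1:Mul1,r2:4,r3:Add2,r4:4
  c5: issue ADD r2<-Add1  regs: r0:Mul2,r1:Mul1,r2:Add1,r3:Add2,r4:4
  c6: CDB Add2=16; issue SUB r3<-Add2  regs: r0:Mul2,r1:Mul1,r2:Add1,r3:Add2,r4:4
  c7: CDB Mul1=25; stall  regs: r0:Mul2,r1:25,r2:Add1,r3:Add2,r4:4
  c8: CDB Add2=12; issue SUB r4<-Add2  regs: r0:Mul2,r1:25,r2:Add1,r3:12,r4:Add2
  c9: CDB Add1=29; issue MUL r4<-Mul1  regs: r0:Mul2,r1:25,r2:29,r3:12,r4:Mul1
  c10: CDB Mul2=20; issue MUL r0<-Mul2  regs: r0:Mul2,r1:25,r2:29,r3:12,r4:Mul1

STATUS = VALUE 29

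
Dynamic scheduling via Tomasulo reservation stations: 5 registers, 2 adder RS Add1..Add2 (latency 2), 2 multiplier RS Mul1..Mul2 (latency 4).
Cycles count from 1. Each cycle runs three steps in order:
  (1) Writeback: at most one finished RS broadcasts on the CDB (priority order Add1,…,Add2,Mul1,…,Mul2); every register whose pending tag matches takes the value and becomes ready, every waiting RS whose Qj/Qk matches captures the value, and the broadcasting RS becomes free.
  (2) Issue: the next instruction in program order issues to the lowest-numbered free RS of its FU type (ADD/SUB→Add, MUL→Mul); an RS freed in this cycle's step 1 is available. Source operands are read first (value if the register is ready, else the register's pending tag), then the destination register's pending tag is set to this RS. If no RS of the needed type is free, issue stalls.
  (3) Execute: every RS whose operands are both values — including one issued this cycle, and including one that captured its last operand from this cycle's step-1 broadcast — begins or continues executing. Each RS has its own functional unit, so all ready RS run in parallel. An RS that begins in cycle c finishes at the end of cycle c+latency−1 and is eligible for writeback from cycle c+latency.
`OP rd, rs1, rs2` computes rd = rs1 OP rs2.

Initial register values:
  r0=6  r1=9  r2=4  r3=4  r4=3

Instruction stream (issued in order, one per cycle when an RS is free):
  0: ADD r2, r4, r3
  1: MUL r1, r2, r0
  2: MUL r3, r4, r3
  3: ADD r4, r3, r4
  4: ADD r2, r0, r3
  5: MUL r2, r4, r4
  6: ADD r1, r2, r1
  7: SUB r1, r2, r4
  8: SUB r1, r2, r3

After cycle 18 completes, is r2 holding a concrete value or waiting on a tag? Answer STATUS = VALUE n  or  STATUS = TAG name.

cycle 1: issue ADD r2<-Add1 // r0:6,r1:9,r2:Add1,r3:4,r4:3
cycle 2: issue MUL r1<-Mul1 // r0:6,r1:Mul1,r2:Add1,r3:4,r4:3
cycle 3: CDB Add1=7; issue MUL r3<-Mul2 // r0:6,r1:Mul1,r2:7,r3:Mul2,r4:3
cycle 4: issue ADD r4<-Add1 // r0:6,r1:Mul1,r2:7,r3:Mul2,r4:Add1
cycle 5: issue ADD r2<-Add2 // r0:6,r1:Mul1,r2:Add2,r3:Mul2,r4:Add1
cycle 6: stall // r0:6,r1:Mul1,r2:Add2,r3:Mul2,r4:Add1
cycle 7: CDB Mul1=42; issue MUL r2<-Mul1 // r0:6,r1:42,r2:Mul1,r3:Mul2,r4:Add1
cycle 8: CDB Mul2=12; stall // r0:6,r1:42,r2:Mul1,r3:12,r4:Add1
cycle 9: stall // r0:6,r1:42,r2:Mul1,r3:12,r4:Add1
cycle 10: CDB Add1=15; issue ADD r1<-Add1 // r0:6,r1:Add1,r2:Mul1,r3:12,r4:15
cycle 11: CDB Add2=18; issue SUB r1<-Add2 // r0:6,r1:Add2,r2:Mul1,r3:12,r4:15
cycle 12: stall // r0:6,r1:Add2,r2:Mul1,r3:12,r4:15
cycle 13: stall // r0:6,r1:Add2,r2:Mul1,r3:12,r4:15
cycle 14: CDB Mul1=225; stall // r0:6,r1:Add2,r2:225,r3:12,r4:15
cycle 15: stall // r0:6,r1:Add2,r2:225,r3:12,r4:15
cycle 16: CDB Add1=267; issue SUB r1<-Add1 // r0:6,r1:Add1,r2:225,r3:12,r4:15
cycle 17: CDB Add2=210 // r0:6,r1:Add1,r2:225,r3:12,r4:15
cycle 18: CDB Add1=213 // r0:6,r1:213,r2:225,r3:12,r4:15

STATUS = VALUE 225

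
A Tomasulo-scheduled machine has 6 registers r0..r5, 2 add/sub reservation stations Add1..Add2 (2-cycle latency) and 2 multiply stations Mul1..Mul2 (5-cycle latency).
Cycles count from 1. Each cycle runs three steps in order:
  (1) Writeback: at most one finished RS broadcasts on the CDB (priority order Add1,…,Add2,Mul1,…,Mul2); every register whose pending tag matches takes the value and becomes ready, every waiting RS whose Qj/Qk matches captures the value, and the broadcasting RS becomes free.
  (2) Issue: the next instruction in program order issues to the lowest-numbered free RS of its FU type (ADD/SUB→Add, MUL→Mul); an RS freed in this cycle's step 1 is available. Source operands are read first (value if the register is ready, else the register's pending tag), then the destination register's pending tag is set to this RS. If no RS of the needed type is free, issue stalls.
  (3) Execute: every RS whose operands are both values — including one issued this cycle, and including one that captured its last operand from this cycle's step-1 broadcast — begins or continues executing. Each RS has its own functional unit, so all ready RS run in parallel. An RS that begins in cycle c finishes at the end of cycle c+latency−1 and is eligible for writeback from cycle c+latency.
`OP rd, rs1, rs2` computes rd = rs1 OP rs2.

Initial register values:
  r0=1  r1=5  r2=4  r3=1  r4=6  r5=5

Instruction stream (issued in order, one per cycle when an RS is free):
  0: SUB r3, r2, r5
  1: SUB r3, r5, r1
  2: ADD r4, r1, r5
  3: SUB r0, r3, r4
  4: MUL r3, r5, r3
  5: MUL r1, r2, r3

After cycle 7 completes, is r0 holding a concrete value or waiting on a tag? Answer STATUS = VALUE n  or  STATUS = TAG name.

c1: issue SUB r3<-Add1 | r0:1,r1:5,r2:4,r3:Add1,r4:6,r5:5
c2: issue SUB r3<-Add2 | r0:1,r1:5,r2:4,r3:Add2,r4:6,r5:5
c3: CDB Add1=-1; issue ADD r4<-Add1 | r0:1,r1:5,r2:4,r3:Add2,r4:Add1,r5:5
c4: CDB Add2=0; issue SUB r0<-Add2 | r0:Add2,r1:5,r2:4,r3:0,r4:Add1,r5:5
c5: CDB Add1=10; issue MUL r3<-Mul1 | r0:Add2,r1:5,r2:4,r3:Mul1,r4:10,r5:5
c6: issue MUL r1<-Mul2 | r0:Add2,r1:Mul2,r2:4,r3:Mul1,r4:10,r5:5
c7: CDB Add2=-10 | r0:-10,r1:Mul2,r2:4,r3:Mul1,r4:10,r5:5

STATUS = VALUE -10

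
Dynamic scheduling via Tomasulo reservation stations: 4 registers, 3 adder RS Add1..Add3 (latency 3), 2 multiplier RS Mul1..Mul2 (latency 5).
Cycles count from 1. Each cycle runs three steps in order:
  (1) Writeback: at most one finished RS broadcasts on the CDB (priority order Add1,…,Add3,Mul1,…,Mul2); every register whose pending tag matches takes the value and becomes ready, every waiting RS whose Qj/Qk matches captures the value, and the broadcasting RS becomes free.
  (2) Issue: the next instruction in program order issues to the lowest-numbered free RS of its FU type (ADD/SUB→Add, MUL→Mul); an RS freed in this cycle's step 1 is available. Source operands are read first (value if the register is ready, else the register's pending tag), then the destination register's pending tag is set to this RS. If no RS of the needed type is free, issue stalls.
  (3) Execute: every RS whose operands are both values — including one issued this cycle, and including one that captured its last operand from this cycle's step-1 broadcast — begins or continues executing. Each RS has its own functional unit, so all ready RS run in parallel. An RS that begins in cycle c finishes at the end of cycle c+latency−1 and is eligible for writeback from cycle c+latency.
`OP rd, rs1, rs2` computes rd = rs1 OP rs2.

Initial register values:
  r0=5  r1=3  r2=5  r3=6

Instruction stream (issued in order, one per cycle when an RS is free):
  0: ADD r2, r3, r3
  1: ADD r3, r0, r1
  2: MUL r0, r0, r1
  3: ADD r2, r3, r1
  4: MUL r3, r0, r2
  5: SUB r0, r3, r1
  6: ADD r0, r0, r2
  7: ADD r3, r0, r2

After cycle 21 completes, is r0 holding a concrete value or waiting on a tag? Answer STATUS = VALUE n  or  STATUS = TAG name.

  c1: issue ADD r2<-Add1  regs: r0:5,r1:3,r2:Add1,r3:6
  c2: issue ADD r3<-Add2  regs: r0:5,r1:3,r2:Add1,r3:Add2
  c3: issue MUL r0<-Mul1  regs: r0:Mul1,r1:3,r2:Add1,r3:Add2
  c4: CDB Add1=12; issue ADD r2<-Add1  regs: r0:Mul1,r1:3,r2:Add1,r3:Add2
  c5: CDB Add2=8; issue MUL r3<-Mul2  regs: r0:Mul1,r1:3,r2:Add1,r3:Mul2
  c6: issue SUB r0<-Add2  regs: r0:Add2,r1:3,r2:Add1,r3:Mul2
  c7: issue ADD r0<-Add3  regs: r0:Add3,r1:3,r2:Add1,r3:Mul2
  c8: CDB Add1=11; issue ADD r3<-Add1  regs: r0:Add3,r1:3,r2:11,r3:Add1
  c9: CDB Mul1=15  regs: r0:Add3,r1:3,r2:11,r3:Add1
  c10: -  regs: r0:Add3,r1:3,r2:11,r3:Add1
  c11: -  regs: r0:Add3,r1:3,r2:11,r3:Add1
  c12: -  regs: r0:Add3,r1:3,r2:11,r3:Add1
  c13: -  regs: r0:Add3,r1:3,r2:11,r3:Add1
  c14: CDB Mul2=165  regs: r0:Add3,r1:3,r2:11,r3:Add1
  c15: -  regs: r0:Add3,r1:3,r2:11,r3:Add1
  c16: -  regs: r0:Add3,r1:3,r2:11,r3:Add1
  c17: CDB Add2=162  regs: r0:Add3,r1:3,r2:11,r3:Add1
  c18: -  regs: r0:Add3,r1:3,r2:11,r3:Add1
  c19: -  regs: r0:Add3,r1:3,r2:11,r3:Add1
  c20: CDB Add3=173  regs: r0:173,r1:3,r2:11,r3:Add1
  c21: -  regs: r0:173,r1:3,r2:11,r3:Add1

STATUS = VALUE 173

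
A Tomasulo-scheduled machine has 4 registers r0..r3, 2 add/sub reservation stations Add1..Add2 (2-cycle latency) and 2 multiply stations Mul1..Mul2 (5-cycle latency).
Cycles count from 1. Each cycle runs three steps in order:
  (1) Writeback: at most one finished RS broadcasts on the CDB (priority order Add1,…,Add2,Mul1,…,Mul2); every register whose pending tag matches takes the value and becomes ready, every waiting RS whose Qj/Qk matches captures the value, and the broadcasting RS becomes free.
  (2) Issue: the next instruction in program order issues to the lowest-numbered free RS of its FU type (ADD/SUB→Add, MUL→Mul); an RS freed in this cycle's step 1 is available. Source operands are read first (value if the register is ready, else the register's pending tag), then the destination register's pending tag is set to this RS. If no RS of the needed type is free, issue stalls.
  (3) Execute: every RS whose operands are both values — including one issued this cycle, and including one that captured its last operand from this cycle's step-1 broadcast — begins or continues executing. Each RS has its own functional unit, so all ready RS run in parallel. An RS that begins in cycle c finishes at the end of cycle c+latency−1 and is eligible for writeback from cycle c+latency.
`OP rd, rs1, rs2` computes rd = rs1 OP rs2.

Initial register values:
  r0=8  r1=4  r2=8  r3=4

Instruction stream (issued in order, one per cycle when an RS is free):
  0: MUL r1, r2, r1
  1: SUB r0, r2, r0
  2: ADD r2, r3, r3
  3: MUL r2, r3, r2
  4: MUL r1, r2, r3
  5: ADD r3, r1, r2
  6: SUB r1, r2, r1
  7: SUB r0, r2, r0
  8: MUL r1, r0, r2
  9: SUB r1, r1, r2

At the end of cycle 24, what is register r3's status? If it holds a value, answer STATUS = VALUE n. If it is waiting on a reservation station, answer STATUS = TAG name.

STATUS = VALUE 160

  c1: issue MUL r1<-Mul1  regs: r0:8,r1:Mul1,r2:8,r3:4
  c2: issue SUB r0<-Add1  regs: r0:Add1,r1:Mul1,r2:8,r3:4
  c3: issue ADD r2<-Add2  regs: r0:Add1,r1:Mul1,r2:Add2,r3:4
  c4: CDB Add1=0; issue MUL r2<-Mul2  regs: r0:0,r1:Mul1,r2:Mul2,r3:4
  c5: CDB Add2=8; stall  regs: r0:0,r1:Mul1,r2:Mul2,r3:4
  c6: CDB Mul1=32; issue MUL r1<-Mul1  regs: r0:0,r1:Mul1,r2:Mul2,r3:4
  c7: issue ADD r3<-Add1  regs: r0:0,r1:Mul1,r2:Mul2,r3:Add1
  c8: issue SUB r1<-Add2  regs: r0:0,r1:Add2,r2:Mul2,r3:Add1
  c9: stall  regs: r0:0,r1:Add2,r2:Mul2,r3:Add1
  c10: CDB Mul2=32; stall  regs: r0:0,r1:Add2,r2:32,r3:Add1
  c11: stall  regs: r0:0,r1:Add2,r2:32,r3:Add1
  c12: stall  regs: r0:0,r1:Add2,r2:32,r3:Add1
  c13: stall  regs: r0:0,r1:Add2,r2:32,r3:Add1
  c14: stall  regs: r0:0,r1:Add2,r2:32,r3:Add1
  c15: CDB Mul1=128; stall  regs: r0:0,r1:Add2,r2:32,r3:Add1
  c16: stall  regs: r0:0,r1:Add2,r2:32,r3:Add1
  c17: CDB Add1=160; issue SUB r0<-Add1  regs: r0:Add1,r1:Add2,r2:32,r3:160
  c18: CDB Add2=-96; issue MUL r1<-Mul1  regs: r0:Add1,r1:Mul1,r2:32,r3:160
  c19: CDB Add1=32; issue SUB r1<-Add1  regs: r0:32,r1:Add1,r2:32,r3:160
  c20: -  regs: r0:32,r1:Add1,r2:32,r3:160
  c21: -  regs: r0:32,r1:Add1,r2:32,r3:160
  c22: -  regs: r0:32,r1:Add1,r2:32,r3:160
  c23: -  regs: r0:32,r1:Add1,r2:32,r3:160
  c24: CDB Mul1=1024  regs: r0:32,r1:Add1,r2:32,r3:160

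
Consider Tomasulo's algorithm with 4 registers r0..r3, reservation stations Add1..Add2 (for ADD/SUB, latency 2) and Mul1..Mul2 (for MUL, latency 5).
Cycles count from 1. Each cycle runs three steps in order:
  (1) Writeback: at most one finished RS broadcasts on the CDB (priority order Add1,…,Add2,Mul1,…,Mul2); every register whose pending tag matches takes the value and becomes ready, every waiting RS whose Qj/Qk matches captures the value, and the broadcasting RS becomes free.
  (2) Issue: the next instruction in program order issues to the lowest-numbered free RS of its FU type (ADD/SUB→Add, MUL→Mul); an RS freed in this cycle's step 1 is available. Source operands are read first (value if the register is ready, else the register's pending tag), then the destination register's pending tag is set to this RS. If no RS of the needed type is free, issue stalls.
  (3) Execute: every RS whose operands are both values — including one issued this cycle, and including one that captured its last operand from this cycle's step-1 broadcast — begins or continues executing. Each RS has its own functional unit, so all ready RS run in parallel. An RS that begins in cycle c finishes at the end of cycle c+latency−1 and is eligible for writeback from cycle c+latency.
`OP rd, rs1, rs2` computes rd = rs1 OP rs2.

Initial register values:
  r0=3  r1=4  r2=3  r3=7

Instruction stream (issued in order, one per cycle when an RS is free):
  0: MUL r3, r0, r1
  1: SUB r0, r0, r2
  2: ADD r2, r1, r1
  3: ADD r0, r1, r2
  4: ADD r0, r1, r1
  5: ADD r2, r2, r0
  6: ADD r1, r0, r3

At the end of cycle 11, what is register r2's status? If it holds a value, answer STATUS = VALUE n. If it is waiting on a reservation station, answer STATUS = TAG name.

STATUS = VALUE 16

cycle 1: issue MUL r3<-Mul1 // r0:3,r1:4,r2:3,r3:Mul1
cycle 2: issue SUB r0<-Add1 // r0:Add1,r1:4,r2:3,r3:Mul1
cycle 3: issue ADD r2<-Add2 // r0:Add1,r1:4,r2:Add2,r3:Mul1
cycle 4: CDB Add1=0; issue ADD r0<-Add1 // r0:Add1,r1:4,r2:Add2,r3:Mul1
cycle 5: CDB Add2=8; issue ADD r0<-Add2 // r0:Add2,r1:4,r2:8,r3:Mul1
cycle 6: CDB Mul1=12; stall // r0:Add2,r1:4,r2:8,r3:12
cycle 7: CDB Add1=12; issue ADD r2<-Add1 // r0:Add2,r1:4,r2:Add1,r3:12
cycle 8: CDB Add2=8; issue ADD r1<-Add2 // r0:8,r1:Add2,r2:Add1,r3:12
cycle 9: - // r0:8,r1:Add2,r2:Add1,r3:12
cycle 10: CDB Add1=16 // r0:8,r1:Add2,r2:16,r3:12
cycle 11: CDB Add2=20 // r0:8,r1:20,r2:16,r3:12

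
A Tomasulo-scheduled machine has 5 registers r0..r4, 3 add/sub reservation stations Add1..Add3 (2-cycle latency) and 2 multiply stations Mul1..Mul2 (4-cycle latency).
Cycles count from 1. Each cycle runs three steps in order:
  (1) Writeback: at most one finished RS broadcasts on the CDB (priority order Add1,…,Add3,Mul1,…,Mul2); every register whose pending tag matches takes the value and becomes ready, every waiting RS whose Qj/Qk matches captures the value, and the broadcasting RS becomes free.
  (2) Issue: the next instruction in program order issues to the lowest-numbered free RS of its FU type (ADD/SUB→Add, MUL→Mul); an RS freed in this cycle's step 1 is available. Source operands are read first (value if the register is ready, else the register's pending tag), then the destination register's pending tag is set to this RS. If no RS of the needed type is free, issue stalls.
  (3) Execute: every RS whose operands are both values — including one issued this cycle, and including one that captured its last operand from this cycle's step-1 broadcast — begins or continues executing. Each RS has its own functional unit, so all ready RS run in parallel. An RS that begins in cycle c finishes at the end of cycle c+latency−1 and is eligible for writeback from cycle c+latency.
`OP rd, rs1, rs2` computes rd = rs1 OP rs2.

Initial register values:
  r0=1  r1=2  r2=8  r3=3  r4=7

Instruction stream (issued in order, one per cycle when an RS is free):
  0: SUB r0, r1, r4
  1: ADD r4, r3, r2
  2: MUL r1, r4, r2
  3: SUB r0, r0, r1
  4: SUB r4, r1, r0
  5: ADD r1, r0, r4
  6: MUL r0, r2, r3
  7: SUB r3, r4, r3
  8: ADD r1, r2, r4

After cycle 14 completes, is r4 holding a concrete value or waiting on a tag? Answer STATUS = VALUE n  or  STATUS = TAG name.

  c1: issue SUB r0<-Add1  regs: r0:Add1,r1:2,r2:8,r3:3,r4:7
  c2: issue ADD r4<-Add2  regs: r0:Add1,r1:2,r2:8,r3:3,r4:Add2
  c3: CDB Add1=-5; issue MUL r1<-Mul1  regs: r0:-5,r1:Mul1,r2:8,r3:3,r4:Add2
  c4: CDB Add2=11; issue SUB r0<-Add1  regs: r0:Add1,r1:Mul1,r2:8,r3:3,r4:11
  c5: issue SUB r4<-Add2  regs: r0:Add1,r1:Mul1,r2:8,r3:3,r4:Add2
  c6: issue ADD r1<-Add3  regs: r0:Add1,r1:Add3,r2:8,r3:3,r4:Add2
  c7: issue MUL r0<-Mul2  regs: r0:Mul2,r1:Add3,r2:8,r3:3,r4:Add2
  c8: CDB Mul1=88; stall  regs: r0:Mul2,r1:Add3,r2:8,r3:3,r4:Add2
  c9: stall  regs: r0:Mul2,r1:Add3,r2:8,r3:3,r4:Add2
  c10: CDB Add1=-93; issue SUB r3<-Add1  regs: r0:Mul2,r1:Add3,r2:8,r3:Add1,r4:Add2
  c11: CDB Mul2=24; stall  regs: r0:24,r1:Add3,r2:8,r3:Add1,r4:Add2
  c12: CDB Add2=181; issue ADD r1<-Add2  regs: r0:24,r1:Add2,r2:8,r3:Add1,r4:181
  c13: -  regs: r0:24,r1:Add2,r2:8,r3:Add1,r4:181
  c14: CDB Add1=178  regs: r0:24,r1:Add2,r2:8,r3:178,r4:181

STATUS = VALUE 181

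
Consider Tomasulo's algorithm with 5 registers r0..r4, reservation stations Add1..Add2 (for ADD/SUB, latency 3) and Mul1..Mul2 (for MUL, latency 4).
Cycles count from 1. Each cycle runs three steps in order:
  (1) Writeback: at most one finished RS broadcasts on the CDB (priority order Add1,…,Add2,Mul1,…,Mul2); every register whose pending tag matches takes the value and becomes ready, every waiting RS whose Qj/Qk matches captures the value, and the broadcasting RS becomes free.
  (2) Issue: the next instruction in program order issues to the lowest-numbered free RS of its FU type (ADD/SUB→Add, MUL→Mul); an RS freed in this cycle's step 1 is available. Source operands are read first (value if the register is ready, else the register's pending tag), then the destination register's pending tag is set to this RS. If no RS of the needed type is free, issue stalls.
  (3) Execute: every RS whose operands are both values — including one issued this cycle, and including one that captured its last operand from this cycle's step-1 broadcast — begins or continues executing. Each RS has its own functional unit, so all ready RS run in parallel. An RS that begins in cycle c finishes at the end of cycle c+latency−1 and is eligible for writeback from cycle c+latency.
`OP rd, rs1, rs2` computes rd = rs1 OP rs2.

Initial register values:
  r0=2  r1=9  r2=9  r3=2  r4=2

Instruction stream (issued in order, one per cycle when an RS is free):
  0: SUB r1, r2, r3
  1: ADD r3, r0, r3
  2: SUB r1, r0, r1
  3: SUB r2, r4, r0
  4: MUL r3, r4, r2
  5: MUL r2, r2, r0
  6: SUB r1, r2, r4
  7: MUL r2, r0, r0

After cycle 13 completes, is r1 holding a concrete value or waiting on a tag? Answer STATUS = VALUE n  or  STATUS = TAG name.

c1: issue SUB r1<-Add1 | r0:2,r1:Add1,r2:9,r3:2,r4:2
c2: issue ADD r3<-Add2 | r0:2,r1:Add1,r2:9,r3:Add2,r4:2
c3: stall | r0:2,r1:Add1,r2:9,r3:Add2,r4:2
c4: CDB Add1=7; issue SUB r1<-Add1 | r0:2,r1:Add1,r2:9,r3:Add2,r4:2
c5: CDB Add2=4; issue SUB r2<-Add2 | r0:2,r1:Add1,r2:Add2,r3:4,r4:2
c6: issue MUL r3<-Mul1 | r0:2,r1:Add1,r2:Add2,r3:Mul1,r4:2
c7: CDB Add1=-5; issue MUL r2<-Mul2 | r0:2,r1:-5,r2:Mul2,r3:Mul1,r4:2
c8: CDB Add2=0; issue SUB r1<-Add1 | r0:2,r1:Add1,r2:Mul2,r3:Mul1,r4:2
c9: stall | r0:2,r1:Add1,r2:Mul2,r3:Mul1,r4:2
c10: stall | r0:2,r1:Add1,r2:Mul2,r3:Mul1,r4:2
c11: stall | r0:2,r1:Add1,r2:Mul2,r3:Mul1,r4:2
c12: CDB Mul1=0; issue MUL r2<-Mul1 | r0:2,r1:Add1,r2:Mul1,r3:0,r4:2
c13: CDB Mul2=0 | r0:2,r1:Add1,r2:Mul1,r3:0,r4:2

STATUS = TAG Add1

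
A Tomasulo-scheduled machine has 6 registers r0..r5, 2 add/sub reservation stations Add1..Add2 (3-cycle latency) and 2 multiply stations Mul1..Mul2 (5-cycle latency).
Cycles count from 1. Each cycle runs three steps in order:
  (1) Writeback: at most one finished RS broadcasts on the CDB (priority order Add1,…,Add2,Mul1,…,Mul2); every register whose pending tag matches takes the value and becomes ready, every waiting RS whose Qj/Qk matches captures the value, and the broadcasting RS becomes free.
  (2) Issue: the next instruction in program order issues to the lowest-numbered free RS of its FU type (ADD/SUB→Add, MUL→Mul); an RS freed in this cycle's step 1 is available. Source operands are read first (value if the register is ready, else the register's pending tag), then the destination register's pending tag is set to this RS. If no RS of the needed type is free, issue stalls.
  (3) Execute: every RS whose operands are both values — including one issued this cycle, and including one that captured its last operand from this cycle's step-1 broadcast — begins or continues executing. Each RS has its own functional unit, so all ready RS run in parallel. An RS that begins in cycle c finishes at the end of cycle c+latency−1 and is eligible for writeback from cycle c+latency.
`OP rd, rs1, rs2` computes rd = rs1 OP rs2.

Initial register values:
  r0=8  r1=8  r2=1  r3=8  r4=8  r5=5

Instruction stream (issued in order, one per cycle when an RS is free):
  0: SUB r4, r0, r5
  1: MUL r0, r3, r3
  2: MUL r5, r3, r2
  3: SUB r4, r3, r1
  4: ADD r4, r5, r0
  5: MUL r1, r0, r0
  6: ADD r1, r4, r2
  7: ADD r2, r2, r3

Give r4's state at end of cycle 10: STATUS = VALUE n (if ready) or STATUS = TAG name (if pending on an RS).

STATUS = TAG Add2

c1: issue SUB r4<-Add1 | r0:8,r1:8,r2:1,r3:8,r4:Add1,r5:5
c2: issue MUL r0<-Mul1 | r0:Mul1,r1:8,r2:1,r3:8,r4:Add1,r5:5
c3: issue MUL r5<-Mul2 | r0:Mul1,r1:8,r2:1,r3:8,r4:Add1,r5:Mul2
c4: CDB Add1=3; issue SUB r4<-Add1 | r0:Mul1,r1:8,r2:1,r3:8,r4:Add1,r5:Mul2
c5: issue ADD r4<-Add2 | r0:Mul1,r1:8,r2:1,r3:8,r4:Add2,r5:Mul2
c6: stall | r0:Mul1,r1:8,r2:1,r3:8,r4:Add2,r5:Mul2
c7: CDB Add1=0; stall | r0:Mul1,r1:8,r2:1,r3:8,r4:Add2,r5:Mul2
c8: CDB Mul1=64; issue MUL r1<-Mul1 | r0:64,r1:Mul1,r2:1,r3:8,r4:Add2,r5:Mul2
c9: CDB Mul2=8; issue ADD r1<-Add1 | r0:64,r1:Add1,r2:1,r3:8,r4:Add2,r5:8
c10: stall | r0:64,r1:Add1,r2:1,r3:8,r4:Add2,r5:8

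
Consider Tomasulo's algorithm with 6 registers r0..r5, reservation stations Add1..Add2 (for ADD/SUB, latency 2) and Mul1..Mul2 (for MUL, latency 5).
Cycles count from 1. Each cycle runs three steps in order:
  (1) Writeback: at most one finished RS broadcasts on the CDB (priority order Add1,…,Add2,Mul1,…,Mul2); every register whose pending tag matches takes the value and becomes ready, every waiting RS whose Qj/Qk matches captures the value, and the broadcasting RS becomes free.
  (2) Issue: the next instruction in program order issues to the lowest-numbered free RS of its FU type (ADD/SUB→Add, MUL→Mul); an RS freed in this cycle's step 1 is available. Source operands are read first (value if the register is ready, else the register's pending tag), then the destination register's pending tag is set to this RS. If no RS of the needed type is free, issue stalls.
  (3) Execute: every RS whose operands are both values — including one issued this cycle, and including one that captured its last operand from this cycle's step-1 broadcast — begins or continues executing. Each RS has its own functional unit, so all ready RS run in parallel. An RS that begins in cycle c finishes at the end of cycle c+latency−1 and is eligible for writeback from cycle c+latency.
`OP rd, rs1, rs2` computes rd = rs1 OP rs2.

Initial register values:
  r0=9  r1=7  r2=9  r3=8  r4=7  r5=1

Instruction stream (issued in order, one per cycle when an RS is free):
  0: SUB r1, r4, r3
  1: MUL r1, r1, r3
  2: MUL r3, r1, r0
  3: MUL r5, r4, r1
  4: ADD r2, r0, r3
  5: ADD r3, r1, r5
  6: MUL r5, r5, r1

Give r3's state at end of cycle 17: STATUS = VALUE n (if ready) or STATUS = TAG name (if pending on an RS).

c1: issue SUB r1<-Add1 | r0:9,r1:Add1,r2:9,r3:8,r4:7,r5:1
c2: issue MUL r1<-Mul1 | r0:9,r1:Mul1,r2:9,r3:8,r4:7,r5:1
c3: CDB Add1=-1; issue MUL r3<-Mul2 | r0:9,r1:Mul1,r2:9,r3:Mul2,r4:7,r5:1
c4: stall | r0:9,r1:Mul1,r2:9,r3:Mul2,r4:7,r5:1
c5: stall | r0:9,r1:Mul1,r2:9,r3:Mul2,r4:7,r5:1
c6: stall | r0:9,r1:Mul1,r2:9,r3:Mul2,r4:7,r5:1
c7: stall | r0:9,r1:Mul1,r2:9,r3:Mul2,r4:7,r5:1
c8: CDB Mul1=-8; issue MUL r5<-Mul1 | r0:9,r1:-8,r2:9,r3:Mul2,r4:7,r5:Mul1
c9: issue ADD r2<-Add1 | r0:9,r1:-8,r2:Add1,r3:Mul2,r4:7,r5:Mul1
c10: issue ADD r3<-Add2 | r0:9,r1:-8,r2:Add1,r3:Add2,r4:7,r5:Mul1
c11: stall | r0:9,r1:-8,r2:Add1,r3:Add2,r4:7,r5:Mul1
c12: stall | r0:9,r1:-8,r2:Add1,r3:Add2,r4:7,r5:Mul1
c13: CDB Mul1=-56; issue MUL r5<-Mul1 | r0:9,r1:-8,r2:Add1,r3:Add2,r4:7,r5:Mul1
c14: CDB Mul2=-72 | r0:9,r1:-8,r2:Add1,r3:Add2,r4:7,r5:Mul1
c15: CDB Add2=-64 | r0:9,r1:-8,r2:Add1,r3:-64,r4:7,r5:Mul1
c16: CDB Add1=-63 | r0:9,r1:-8,r2:-63,r3:-64,r4:7,r5:Mul1
c17: - | r0:9,r1:-8,r2:-63,r3:-64,r4:7,r5:Mul1

STATUS = VALUE -64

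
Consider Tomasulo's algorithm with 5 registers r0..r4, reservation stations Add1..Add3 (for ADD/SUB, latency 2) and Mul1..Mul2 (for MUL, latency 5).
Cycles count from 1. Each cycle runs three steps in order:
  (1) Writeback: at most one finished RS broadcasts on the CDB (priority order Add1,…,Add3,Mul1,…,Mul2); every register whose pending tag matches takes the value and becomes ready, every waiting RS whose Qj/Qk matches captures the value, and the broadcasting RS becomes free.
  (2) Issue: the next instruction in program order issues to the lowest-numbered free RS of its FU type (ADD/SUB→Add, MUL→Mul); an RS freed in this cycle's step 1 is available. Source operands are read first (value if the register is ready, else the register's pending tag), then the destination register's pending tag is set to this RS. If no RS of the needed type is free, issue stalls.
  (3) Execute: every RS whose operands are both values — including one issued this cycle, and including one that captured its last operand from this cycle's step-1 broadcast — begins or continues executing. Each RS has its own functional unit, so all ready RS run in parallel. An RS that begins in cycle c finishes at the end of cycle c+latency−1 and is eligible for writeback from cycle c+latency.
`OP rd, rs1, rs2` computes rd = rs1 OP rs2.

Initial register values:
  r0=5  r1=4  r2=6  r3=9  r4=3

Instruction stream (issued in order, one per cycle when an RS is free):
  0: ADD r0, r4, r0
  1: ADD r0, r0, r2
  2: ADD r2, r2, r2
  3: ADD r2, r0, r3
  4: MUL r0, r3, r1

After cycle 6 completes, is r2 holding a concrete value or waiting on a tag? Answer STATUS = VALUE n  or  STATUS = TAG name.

cycle 1: issue ADD r0<-Add1 // r0:Add1,r1:4,r2:6,r3:9,r4:3
cycle 2: issue ADD r0<-Add2 // r0:Add2,r1:4,r2:6,r3:9,r4:3
cycle 3: CDB Add1=8; issue ADD r2<-Add1 // r0:Add2,r1:4,r2:Add1,r3:9,r4:3
cycle 4: issue ADD r2<-Add3 // r0:Add2,r1:4,r2:Add3,r3:9,r4:3
cycle 5: CDB Add1=12; issue MUL r0<-Mul1 // r0:Mul1,r1:4,r2:Add3,r3:9,r4:3
cycle 6: CDB Add2=14 // r0:Mul1,r1:4,r2:Add3,r3:9,r4:3

STATUS = TAG Add3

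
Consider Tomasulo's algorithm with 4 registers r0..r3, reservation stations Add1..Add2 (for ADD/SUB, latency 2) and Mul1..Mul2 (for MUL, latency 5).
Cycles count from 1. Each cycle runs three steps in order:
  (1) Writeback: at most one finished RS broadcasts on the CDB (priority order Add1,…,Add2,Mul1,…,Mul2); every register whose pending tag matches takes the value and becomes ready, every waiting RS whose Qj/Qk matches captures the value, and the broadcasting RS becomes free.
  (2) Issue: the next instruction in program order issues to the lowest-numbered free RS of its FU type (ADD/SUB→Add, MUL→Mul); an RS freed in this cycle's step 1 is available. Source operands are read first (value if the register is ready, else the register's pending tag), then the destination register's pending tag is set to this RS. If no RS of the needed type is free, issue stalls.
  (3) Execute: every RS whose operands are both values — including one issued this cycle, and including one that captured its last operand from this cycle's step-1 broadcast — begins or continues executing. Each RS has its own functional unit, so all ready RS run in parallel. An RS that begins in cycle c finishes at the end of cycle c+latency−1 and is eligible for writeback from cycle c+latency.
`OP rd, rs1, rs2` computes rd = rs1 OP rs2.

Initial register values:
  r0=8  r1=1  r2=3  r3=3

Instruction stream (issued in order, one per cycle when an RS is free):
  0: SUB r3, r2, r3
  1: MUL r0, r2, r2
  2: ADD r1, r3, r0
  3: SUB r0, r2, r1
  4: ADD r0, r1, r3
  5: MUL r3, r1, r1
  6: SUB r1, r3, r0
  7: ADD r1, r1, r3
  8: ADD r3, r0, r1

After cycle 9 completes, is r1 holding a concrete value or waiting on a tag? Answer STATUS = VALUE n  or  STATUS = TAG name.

  c1: issue SUB r3<-Add1  regs: r0:8,r1:1,r2:3,r3:Add1
  c2: issue MUL r0<-Mul1  regs: r0:Mul1,r1:1,r2:3,r3:Add1
  c3: CDB Add1=0; issue ADD r1<-Add1  regs: r0:Mul1,r1:Add1,r2:3,r3:0
  c4: issue SUB r0<-Add2  regs: r0:Add2,r1:Add1,r2:3,r3:0
  c5: stall  regs: r0:Add2,r1:Add1,r2:3,r3:0
  c6: stall  regs: r0:Add2,r1:Add1,r2:3,r3:0
  c7: CDB Mul1=9; stall  regs: r0:Add2,r1:Add1,r2:3,r3:0
  c8: stall  regs: r0:Add2,r1:Add1,r2:3,r3:0
  c9: CDB Add1=9; issue ADD r0<-Add1  regs: r0:Add1,r1:9,r2:3,r3:0

STATUS = VALUE 9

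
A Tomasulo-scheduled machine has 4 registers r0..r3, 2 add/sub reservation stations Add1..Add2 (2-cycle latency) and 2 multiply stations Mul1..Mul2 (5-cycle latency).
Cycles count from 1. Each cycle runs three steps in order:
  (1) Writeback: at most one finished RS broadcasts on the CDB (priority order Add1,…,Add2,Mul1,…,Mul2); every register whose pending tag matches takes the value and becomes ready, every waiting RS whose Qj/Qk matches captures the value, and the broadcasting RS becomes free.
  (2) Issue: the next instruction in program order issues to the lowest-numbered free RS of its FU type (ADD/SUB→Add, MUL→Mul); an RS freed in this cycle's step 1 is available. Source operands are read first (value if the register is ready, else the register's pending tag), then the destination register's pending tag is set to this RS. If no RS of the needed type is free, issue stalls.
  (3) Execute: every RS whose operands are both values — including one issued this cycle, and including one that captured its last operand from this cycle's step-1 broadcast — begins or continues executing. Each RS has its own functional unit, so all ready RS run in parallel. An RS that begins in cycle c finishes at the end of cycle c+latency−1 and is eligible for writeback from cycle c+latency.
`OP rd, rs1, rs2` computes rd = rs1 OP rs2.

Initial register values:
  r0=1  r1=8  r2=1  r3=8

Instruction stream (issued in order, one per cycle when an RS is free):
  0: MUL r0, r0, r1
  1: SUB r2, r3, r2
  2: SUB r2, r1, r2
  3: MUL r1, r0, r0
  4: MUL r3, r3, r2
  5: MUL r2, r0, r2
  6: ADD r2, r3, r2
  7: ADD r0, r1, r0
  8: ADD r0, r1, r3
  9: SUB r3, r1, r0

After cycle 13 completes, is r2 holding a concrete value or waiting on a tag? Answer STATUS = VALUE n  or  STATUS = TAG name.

cycle 1: issue MUL r0<-Mul1 // r0:Mul1,r1:8,r2:1,r3:8
cycle 2: issue SUB r2<-Add1 // r0:Mul1,r1:8,r2:Add1,r3:8
cycle 3: issue SUB r2<-Add2 // r0:Mul1,r1:8,r2:Add2,r3:8
cycle 4: CDB Add1=7; issue MUL r1<-Mul2 // r0:Mul1,r1:Mul2,r2:Add2,r3:8
cycle 5: stall // r0:Mul1,r1:Mul2,r2:Add2,r3:8
cycle 6: CDB Add2=1; stall // r0:Mul1,r1:Mul2,r2:1,r3:8
cycle 7: CDB Mul1=8; issue MUL r3<-Mul1 // r0:8,r1:Mul2,r2:1,r3:Mul1
cycle 8: stall // r0:8,r1:Mul2,r2:1,r3:Mul1
cycle 9: stall // r0:8,r1:Mul2,r2:1,r3:Mul1
cycle 10: stall // r0:8,r1:Mul2,r2:1,r3:Mul1
cycle 11: stall // r0:8,r1:Mul2,r2:1,r3:Mul1
cycle 12: CDB Mul1=8; issue MUL r2<-Mul1 // r0:8,r1:Mul2,r2:Mul1,r3:8
cycle 13: CDB Mul2=64; issue ADD r2<-Add1 // r0:8,r1:64,r2:Add1,r3:8

STATUS = TAG Add1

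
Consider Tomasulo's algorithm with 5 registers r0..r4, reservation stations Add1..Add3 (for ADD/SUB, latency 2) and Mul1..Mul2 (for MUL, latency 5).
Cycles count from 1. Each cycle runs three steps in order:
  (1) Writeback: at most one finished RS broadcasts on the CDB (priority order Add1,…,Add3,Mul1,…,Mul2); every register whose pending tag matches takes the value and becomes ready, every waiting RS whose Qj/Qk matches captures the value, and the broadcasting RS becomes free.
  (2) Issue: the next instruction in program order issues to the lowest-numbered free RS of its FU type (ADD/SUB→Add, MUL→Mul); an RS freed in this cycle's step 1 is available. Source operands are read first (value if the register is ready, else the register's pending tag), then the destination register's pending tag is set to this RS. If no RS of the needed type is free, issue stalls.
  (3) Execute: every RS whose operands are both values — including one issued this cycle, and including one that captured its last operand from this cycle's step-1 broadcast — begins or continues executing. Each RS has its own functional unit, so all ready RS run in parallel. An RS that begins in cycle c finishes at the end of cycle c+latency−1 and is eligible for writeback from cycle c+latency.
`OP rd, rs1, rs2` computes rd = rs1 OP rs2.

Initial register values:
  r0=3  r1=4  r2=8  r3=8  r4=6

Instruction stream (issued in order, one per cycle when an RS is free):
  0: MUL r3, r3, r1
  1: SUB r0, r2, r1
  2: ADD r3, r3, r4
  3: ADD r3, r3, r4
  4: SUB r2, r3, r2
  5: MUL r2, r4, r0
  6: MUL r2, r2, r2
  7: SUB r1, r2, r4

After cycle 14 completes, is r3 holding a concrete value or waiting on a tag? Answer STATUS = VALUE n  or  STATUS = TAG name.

  c1: issue MUL r3<-Mul1  regs: r0:3,r1:4,r2:8,r3:Mul1,r4:6
  c2: issue SUB r0<-Add1  regs: r0:Add1,r1:4,r2:8,r3:Mul1,r4:6
  c3: issue ADD r3<-Add2  regs: r0:Add1,r1:4,r2:8,r3:Add2,r4:6
  c4: CDB Add1=4; issue ADD r3<-Add1  regs: r0:4,r1:4,r2:8,r3:Add1,r4:6
  c5: issue SUB r2<-Add3  regs: r0:4,r1:4,r2:Add3,r3:Add1,r4:6
  c6: CDB Mul1=32; issue MUL r2<-Mul1  regs: r0:4,r1:4,r2:Mul1,r3:Add1,r4:6
  c7: issue MUL r2<-Mul2  regs: r0:4,r1:4,r2:Mul2,r3:Add1,r4:6
  c8: CDB Add2=38; issue SUB r1<-Add2  regs: r0:4,r1:Add2,r2:Mul2,r3:Add1,r4:6
  c9: -  regs: r0:4,r1:Add2,r2:Mul2,r3:Add1,r4:6
  c10: CDB Add1=44  regs: r0:4,r1:Add2,r2:Mul2,r3:44,r4:6
  c11: CDB Mul1=24  regs: r0:4,r1:Add2,r2:Mul2,r3:44,r4:6
  c12: CDB Add3=36  regs: r0:4,r1:Add2,r2:Mul2,r3:44,r4:6
  c13: -  regs: r0:4,r1:Add2,r2:Mul2,r3:44,r4:6
  c14: -  regs: r0:4,r1:Add2,r2:Mul2,r3:44,r4:6

STATUS = VALUE 44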